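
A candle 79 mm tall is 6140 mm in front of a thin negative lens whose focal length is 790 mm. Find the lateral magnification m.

m = +0.114

For a negative lens, f = -790 mm.
1/d_i = 1/f − 1/d_o = 1/(-790.0) − 1/(6140) = -0.001429, so d_i = -699.9 mm.
m = −d_i/d_o = −(-699.9)/(6140) = +0.114.
The image is virtual, upright and reduced, on the same side as the object.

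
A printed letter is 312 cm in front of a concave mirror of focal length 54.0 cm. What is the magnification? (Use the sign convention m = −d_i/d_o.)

1/d_i = 1/f − 1/d_o = 1/(54.00) − 1/(312) = 0.01531, so d_i = 65.30 cm.
m = −d_i/d_o = −(65.30)/(312) = -0.209.
The image is real, inverted and reduced, in front of the mirror.

m = -0.209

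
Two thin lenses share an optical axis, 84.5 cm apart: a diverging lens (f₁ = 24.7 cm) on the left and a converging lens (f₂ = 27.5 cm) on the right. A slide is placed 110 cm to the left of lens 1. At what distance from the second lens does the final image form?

37.3 cm

Lens 1 is diverging, so f₁ = −24.7 cm.
Lens 1: 1/d_i1 = 1/f₁ − 1/d_o1 = 1/(-24.7) − 1/(110) = -0.04958, so d_i1 = -20.17 cm.
The intermediate image is 20.17 cm to the left of lens 1 (virtual), which is 84.5 − (-20.17) = 104.7 cm to the left of lens 2, so d_o2 = +104.7 cm.
Lens 2: 1/d_i2 = 1/f₂ − 1/d_o2 = 1/(27.5) − 1/(104.7) = 0.02681, so d_i2 = 37.3 cm.
The final image is real, 37.3 cm to the right of lens 2 (overall magnification ≈ -0.065).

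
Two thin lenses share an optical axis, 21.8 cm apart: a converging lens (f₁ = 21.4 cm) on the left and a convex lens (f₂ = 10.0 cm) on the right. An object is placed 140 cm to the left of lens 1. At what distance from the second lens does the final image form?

Lens 1: 1/d_i1 = 1/f₁ − 1/d_o1 = 1/(21.4) − 1/(140) = 0.03959, so d_i1 = 25.26 cm.
The intermediate image is 25.26 cm to the right of lens 1, which lies 3.460 cm to the right of lens 2 — a virtual object — so d_o2 = −3.460 cm.
Lens 2: 1/d_i2 = 1/f₂ − 1/d_o2 = 1/(10.0) − 1/(-3.460) = 0.3890, so d_i2 = 2.57 cm.
The final image is real, 2.57 cm to the right of lens 2 (overall magnification ≈ -0.13).

2.57 cm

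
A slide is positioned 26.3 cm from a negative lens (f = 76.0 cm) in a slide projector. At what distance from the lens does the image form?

For a negative lens, f = -76.0 cm.
Lens equation: 1/v = 1/f − 1/u = 1/(-76.00) − 1/(26.3) = -0.01316 − 0.03802 = -0.05118, so v = -19.5 cm.
The image is virtual, upright and reduced, on the same side as the object.

19.5 cm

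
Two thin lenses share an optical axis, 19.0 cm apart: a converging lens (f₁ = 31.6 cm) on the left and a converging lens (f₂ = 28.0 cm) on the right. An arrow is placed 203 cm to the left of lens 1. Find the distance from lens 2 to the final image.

Lens 1: 1/d_i1 = 1/f₁ − 1/d_o1 = 1/(31.6) − 1/(203) = 0.02672, so d_i1 = 37.43 cm.
The intermediate image is 37.43 cm to the right of lens 1, which lies 18.43 cm to the right of lens 2 — a virtual object — so d_o2 = −18.43 cm.
Lens 2: 1/d_i2 = 1/f₂ − 1/d_o2 = 1/(28.0) − 1/(-18.43) = 0.08997, so d_i2 = 11.1 cm.
The final image is real, 11.1 cm to the right of lens 2 (overall magnification ≈ -0.11).

11.1 cm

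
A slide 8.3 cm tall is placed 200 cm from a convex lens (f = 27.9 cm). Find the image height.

1.35 cm

1/d_i = 1/f − 1/d_o = 1/(27.90) − 1/(200) = 0.03084, so d_i = 32.42 cm.
m = −d_i/d_o = -0.1621.
|h_i| = |m|·h_o = 0.1621 × 8.3 = 1.35 cm. The image is real, inverted and reduced, on the far side of the lens.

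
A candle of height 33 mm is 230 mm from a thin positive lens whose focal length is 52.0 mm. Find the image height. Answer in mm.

9.64 mm

1/d_i = 1/f − 1/d_o = 1/(52.00) − 1/(230) = 0.01488, so d_i = 67.19 mm.
m = −d_i/d_o = -0.2921.
|h_i| = |m|·h_o = 0.2921 × 33 = 9.64 mm. The image is real, inverted and reduced, on the far side of the lens.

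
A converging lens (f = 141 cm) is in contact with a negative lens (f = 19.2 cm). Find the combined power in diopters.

P₁ = 1/f₁ = 1/(1.41 m) = +0.7092 D; P₂ = 1/f₂ = 1/(-0.192 m) = -5.208 D.
For thin lenses in contact, P = P₁ + P₂ = (+0.7092) + (-5.208) = -4.50 D.

P = -4.50 D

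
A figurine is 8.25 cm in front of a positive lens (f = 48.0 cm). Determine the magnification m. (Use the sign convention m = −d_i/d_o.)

1/d_i = 1/f − 1/d_o = 1/(48.00) − 1/(8.25) = -0.1004, so d_i = -9.962 cm.
m = −d_i/d_o = −(-9.962)/(8.25) = +1.21.
The image is virtual, upright and enlarged, on the same side as the object.

m = +1.21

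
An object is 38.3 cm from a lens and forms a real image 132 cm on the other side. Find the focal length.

Real image ⇒ d_i = +132 cm.
1/f = 1/d_o + 1/d_i = 1/(38.3) + 1/(132) = 0.03369, so f = 29.7 cm.
Since f is positive, the lens is converging.

f = 29.7 cm (converging)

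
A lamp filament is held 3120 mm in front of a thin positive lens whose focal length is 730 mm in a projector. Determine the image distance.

953 mm

Lens equation: 1/d_i = 1/f − 1/d_o = 1/(730.0) − 1/(3120) = 0.001370 − 0.0003205 = 0.001049, so d_i = 953 mm.
The image is real, inverted and reduced, on the far side of the lens.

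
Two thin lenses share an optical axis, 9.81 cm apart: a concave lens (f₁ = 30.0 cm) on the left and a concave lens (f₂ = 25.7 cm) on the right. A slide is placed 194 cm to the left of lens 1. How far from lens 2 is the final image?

Lens 1 is diverging, so f₁ = −30.0 cm.
Lens 1: 1/d_i1 = 1/f₁ − 1/d_o1 = 1/(-30.0) − 1/(194) = -0.03849, so d_i1 = -25.98 cm.
The intermediate image is 25.98 cm to the left of lens 1 (virtual), which is 9.81 − (-25.98) = 35.79 cm to the left of lens 2, so d_o2 = +35.79 cm.
Lens 2 is diverging, so f₂ = −25.7 cm.
Lens 2: 1/d_i2 = 1/f₂ − 1/d_o2 = 1/(-25.7) − 1/(35.79) = -0.06685, so d_i2 = -15.0 cm.
The final image is virtual, 15.0 cm to the left of lens 2 (overall magnification ≈ 0.056).

15.0 cm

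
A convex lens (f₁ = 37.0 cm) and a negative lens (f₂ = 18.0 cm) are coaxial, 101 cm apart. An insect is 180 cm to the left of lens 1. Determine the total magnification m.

Lens 1: 1/d_i1 = 1/(37.0) − 1/(180) = 0.02147, so d_i1 = 46.57 cm; m₁ = −d_i1/d_o1 = -0.2587.
d_o2 = 101 − (46.57) = 54.43 cm.
f₂ = −18.0 cm (diverging).
Lens 2: 1/d_i2 = 1/(-18.0) − 1/(54.43) = -0.07393, so d_i2 = -13.53 cm; m₂ = −d_i2/d_o2 = +0.2485.
m = m₁·m₂ = (-0.2587)(+0.2485) = -0.0643.

m = -0.0643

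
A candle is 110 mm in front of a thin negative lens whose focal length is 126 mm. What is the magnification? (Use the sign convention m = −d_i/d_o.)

m = +0.534

For a negative lens, f = -126 mm.
1/d_i = 1/f − 1/d_o = 1/(-126.0) − 1/(110) = -0.01703, so d_i = -58.73 mm.
m = −d_i/d_o = −(-58.73)/(110) = +0.534.
The image is virtual, upright and reduced, on the same side as the object.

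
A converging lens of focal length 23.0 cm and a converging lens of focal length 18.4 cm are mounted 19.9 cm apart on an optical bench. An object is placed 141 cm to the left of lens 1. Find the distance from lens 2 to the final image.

Lens 1: 1/d_i1 = 1/f₁ − 1/d_o1 = 1/(23.0) − 1/(141) = 0.03639, so d_i1 = 27.48 cm.
The intermediate image is 27.48 cm to the right of lens 1, which lies 7.580 cm to the right of lens 2 — a virtual object — so d_o2 = −7.580 cm.
Lens 2: 1/d_i2 = 1/f₂ − 1/d_o2 = 1/(18.4) − 1/(-7.580) = 0.1863, so d_i2 = 5.37 cm.
The final image is real, 5.37 cm to the right of lens 2 (overall magnification ≈ -0.14).

5.37 cm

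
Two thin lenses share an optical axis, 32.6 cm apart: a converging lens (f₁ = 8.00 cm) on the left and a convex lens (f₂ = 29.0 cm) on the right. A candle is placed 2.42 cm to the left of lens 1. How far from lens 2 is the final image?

Lens 1: 1/d_i1 = 1/f₁ − 1/d_o1 = 1/(8.00) − 1/(2.42) = -0.2882, so d_i1 = -3.470 cm.
The intermediate image is 3.470 cm to the left of lens 1 (virtual), which is 32.6 − (-3.470) = 36.07 cm to the left of lens 2, so d_o2 = +36.07 cm.
Lens 2: 1/d_i2 = 1/f₂ − 1/d_o2 = 1/(29.0) − 1/(36.07) = 0.006759, so d_i2 = 148 cm.
The final image is real, 148 cm to the right of lens 2 (overall magnification ≈ -5.9).

148 cm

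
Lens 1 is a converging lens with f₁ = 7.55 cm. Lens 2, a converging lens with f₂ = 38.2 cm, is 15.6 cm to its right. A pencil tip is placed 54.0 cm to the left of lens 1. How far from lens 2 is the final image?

Lens 1: 1/d_i1 = 1/f₁ − 1/d_o1 = 1/(7.55) − 1/(54.0) = 0.1139, so d_i1 = 8.777 cm.
The intermediate image is 8.777 cm to the right of lens 1, which is 15.6 − (8.777) = 6.823 cm to the left of lens 2, so d_o2 = +6.823 cm.
Lens 2: 1/d_i2 = 1/f₂ − 1/d_o2 = 1/(38.2) − 1/(6.823) = -0.1204, so d_i2 = -8.31 cm.
The final image is virtual, 8.31 cm to the left of lens 2 (overall magnification ≈ -0.20).

8.31 cm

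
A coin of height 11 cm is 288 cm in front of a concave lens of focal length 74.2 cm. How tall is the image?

For a concave lens, f = -74.2 cm.
1/d_i = 1/f − 1/d_o = 1/(-74.20) − 1/(288) = -0.01695, so d_i = -59.00 cm.
m = −d_i/d_o = +0.2049.
|h_i| = |m|·h_o = 0.2049 × 11 = 2.25 cm. The image is virtual, upright and reduced, on the same side as the object.

2.25 cm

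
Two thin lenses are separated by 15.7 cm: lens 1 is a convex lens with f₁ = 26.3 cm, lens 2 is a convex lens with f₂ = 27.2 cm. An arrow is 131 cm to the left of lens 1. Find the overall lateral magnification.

m = -0.154

Lens 1: 1/d_i1 = 1/(26.3) − 1/(131) = 0.03039, so d_i1 = 32.91 cm; m₁ = −d_i1/d_o1 = -0.2512.
d_o2 = 15.7 − (32.91) = -17.21 cm (virtual object).
Lens 2: 1/d_i2 = 1/(27.2) − 1/(-17.21) = 0.09487, so d_i2 = 10.54 cm; m₂ = −d_i2/d_o2 = +0.6125.
m = m₁·m₂ = (-0.2512)(+0.6125) = -0.154.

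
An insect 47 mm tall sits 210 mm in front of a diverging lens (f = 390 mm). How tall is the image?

30.6 mm

For a diverging lens, f = -390 mm.
1/d_i = 1/f − 1/d_o = 1/(-390.0) − 1/(210) = -0.007326, so d_i = -136.5 mm.
m = −d_i/d_o = +0.6500.
|h_i| = |m|·h_o = 0.6500 × 47 = 30.6 mm. The image is virtual, upright and reduced, on the same side as the object.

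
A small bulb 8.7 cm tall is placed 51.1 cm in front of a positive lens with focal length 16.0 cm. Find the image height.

3.97 cm

1/d_i = 1/f − 1/d_o = 1/(16.00) − 1/(51.1) = 0.04293, so d_i = 23.29 cm.
m = −d_i/d_o = -0.4558.
|h_i| = |m|·h_o = 0.4558 × 8.7 = 3.97 cm. The image is real, inverted and reduced, on the far side of the lens.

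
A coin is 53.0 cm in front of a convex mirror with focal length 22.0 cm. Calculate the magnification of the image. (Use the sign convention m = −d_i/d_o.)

m = +0.293

For a convex mirror, f = -22.0 cm.
1/d_i = 1/f − 1/d_o = 1/(-22.00) − 1/(53.0) = -0.06432, so d_i = -15.55 cm.
m = −d_i/d_o = −(-15.55)/(53.0) = +0.293.
The image is virtual, upright and reduced, behind the mirror.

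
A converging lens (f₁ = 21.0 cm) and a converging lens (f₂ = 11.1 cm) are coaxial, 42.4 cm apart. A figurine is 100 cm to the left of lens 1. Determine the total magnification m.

m = +0.625

Lens 1: 1/d_i1 = 1/(21.0) − 1/(100) = 0.03762, so d_i1 = 26.58 cm; m₁ = −d_i1/d_o1 = -0.2658.
d_o2 = 42.4 − (26.58) = 15.82 cm.
Lens 2: 1/d_i2 = 1/(11.1) − 1/(15.82) = 0.02688, so d_i2 = 37.20 cm; m₂ = −d_i2/d_o2 = -2.352.
m = m₁·m₂ = (-0.2658)(-2.352) = +0.625.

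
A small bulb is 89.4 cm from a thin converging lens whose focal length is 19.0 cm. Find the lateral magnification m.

1/d_i = 1/f − 1/d_o = 1/(19.00) − 1/(89.4) = 0.04145, so d_i = 24.13 cm.
m = −d_i/d_o = −(24.13)/(89.4) = -0.270.
The image is real, inverted and reduced, on the far side of the lens.

m = -0.270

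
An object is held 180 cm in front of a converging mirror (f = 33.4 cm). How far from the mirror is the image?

41.0 cm

Mirror equation: 1/v = 1/f − 1/u = 1/(33.40) − 1/(180) = 0.02994 − 0.005556 = 0.02438, so v = 41.0 cm.
The image is real, inverted and reduced, in front of the mirror.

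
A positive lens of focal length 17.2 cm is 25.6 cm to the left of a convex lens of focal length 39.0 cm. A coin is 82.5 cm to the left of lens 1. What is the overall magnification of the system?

Lens 1: 1/d_i1 = 1/(17.2) − 1/(82.5) = 0.04602, so d_i1 = 21.73 cm; m₁ = −d_i1/d_o1 = -0.2634.
d_o2 = 25.6 − (21.73) = 3.870 cm.
Lens 2: 1/d_i2 = 1/(39.0) − 1/(3.870) = -0.2328, so d_i2 = -4.296 cm; m₂ = −d_i2/d_o2 = +1.110.
m = m₁·m₂ = (-0.2634)(+1.110) = -0.292.

m = -0.292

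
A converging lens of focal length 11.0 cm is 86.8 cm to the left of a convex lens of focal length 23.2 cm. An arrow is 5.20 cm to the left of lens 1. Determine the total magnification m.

m = -0.599

Lens 1: 1/d_i1 = 1/(11.0) − 1/(5.20) = -0.1014, so d_i1 = -9.862 cm; m₁ = −d_i1/d_o1 = +1.897.
d_o2 = 86.8 − (-9.862) = 96.66 cm.
Lens 2: 1/d_i2 = 1/(23.2) − 1/(96.66) = 0.03276, so d_i2 = 30.53 cm; m₂ = −d_i2/d_o2 = -0.3158.
m = m₁·m₂ = (+1.897)(-0.3158) = -0.599.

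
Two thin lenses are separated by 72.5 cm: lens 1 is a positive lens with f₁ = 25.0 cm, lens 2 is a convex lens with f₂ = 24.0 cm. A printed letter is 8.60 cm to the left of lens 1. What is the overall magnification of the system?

Lens 1: 1/d_i1 = 1/(25.0) − 1/(8.60) = -0.07628, so d_i1 = -13.11 cm; m₁ = −d_i1/d_o1 = +1.524.
d_o2 = 72.5 − (-13.11) = 85.61 cm.
Lens 2: 1/d_i2 = 1/(24.0) − 1/(85.61) = 0.02999, so d_i2 = 33.35 cm; m₂ = −d_i2/d_o2 = -0.3895.
m = m₁·m₂ = (+1.524)(-0.3895) = -0.594.

m = -0.594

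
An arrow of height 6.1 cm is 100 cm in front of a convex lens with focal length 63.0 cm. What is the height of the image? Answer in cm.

10.4 cm

1/d_i = 1/f − 1/d_o = 1/(63.00) − 1/(100) = 0.005873, so d_i = 170.3 cm.
m = −d_i/d_o = -1.703.
|h_i| = |m|·h_o = 1.703 × 6.1 = 10.4 cm. The image is real, inverted and enlarged, on the far side of the lens.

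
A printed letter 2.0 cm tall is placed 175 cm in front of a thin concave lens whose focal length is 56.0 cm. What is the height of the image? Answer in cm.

For a concave lens, f = -56.0 cm.
1/d_i = 1/f − 1/d_o = 1/(-56.00) − 1/(175) = -0.02357, so d_i = -42.42 cm.
m = −d_i/d_o = +0.2424.
|h_i| = |m|·h_o = 0.2424 × 2.0 = 0.485 cm. The image is virtual, upright and reduced, on the same side as the object.

0.485 cm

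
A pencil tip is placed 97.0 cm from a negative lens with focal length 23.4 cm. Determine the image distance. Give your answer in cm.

18.9 cm

For a negative lens, f = -23.4 cm.
Lens equation: 1/q = 1/f − 1/p = 1/(-23.40) − 1/(97.0) = -0.04274 − 0.01031 = -0.05304, so q = -18.9 cm.
The image is virtual, upright and reduced, on the same side as the object.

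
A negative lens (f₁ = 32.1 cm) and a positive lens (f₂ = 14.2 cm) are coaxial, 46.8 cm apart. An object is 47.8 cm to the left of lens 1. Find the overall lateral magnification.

f₁ = −32.1 cm (diverging).
Lens 1: 1/d_i1 = 1/(-32.1) − 1/(47.8) = -0.05207, so d_i1 = -19.20 cm; m₁ = −d_i1/d_o1 = +0.4017.
d_o2 = 46.8 − (-19.20) = 66.00 cm.
Lens 2: 1/d_i2 = 1/(14.2) − 1/(66.00) = 0.05527, so d_i2 = 18.09 cm; m₂ = −d_i2/d_o2 = -0.2741.
m = m₁·m₂ = (+0.4017)(-0.2741) = -0.110.

m = -0.110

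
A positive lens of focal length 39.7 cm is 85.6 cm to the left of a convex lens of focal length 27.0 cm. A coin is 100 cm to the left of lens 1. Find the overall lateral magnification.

Lens 1: 1/d_i1 = 1/(39.7) − 1/(100) = 0.01519, so d_i1 = 65.84 cm; m₁ = −d_i1/d_o1 = -0.6584.
d_o2 = 85.6 − (65.84) = 19.76 cm.
Lens 2: 1/d_i2 = 1/(27.0) − 1/(19.76) = -0.01357, so d_i2 = -73.69 cm; m₂ = −d_i2/d_o2 = +3.729.
m = m₁·m₂ = (-0.6584)(+3.729) = -2.46.

m = -2.46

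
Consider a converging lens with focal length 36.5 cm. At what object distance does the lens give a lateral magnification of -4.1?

m = −d_i/d_o ⇒ d_i = −m·d_o.
1/f = 1/d_o + 1/d_i = 1/d_o − 1/(m·d_o) = (1 − 1/m)/d_o, so d_o = f(1 − 1/m) = (36.50)(1 − 1/(-4.1)) = 45.4 cm.

45.4 cm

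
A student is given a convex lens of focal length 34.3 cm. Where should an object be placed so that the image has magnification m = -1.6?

55.7 cm

m = −d_i/d_o ⇒ d_i = −m·d_o.
1/f = 1/d_o + 1/d_i = 1/d_o − 1/(m·d_o) = (1 − 1/m)/d_o, so d_o = f(1 − 1/m) = (34.30)(1 − 1/(-1.6)) = 55.7 cm.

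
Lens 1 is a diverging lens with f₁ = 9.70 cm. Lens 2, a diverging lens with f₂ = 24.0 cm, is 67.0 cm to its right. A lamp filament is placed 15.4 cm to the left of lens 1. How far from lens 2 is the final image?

Lens 1 is diverging, so f₁ = −9.70 cm.
Lens 1: 1/d_i1 = 1/f₁ − 1/d_o1 = 1/(-9.70) − 1/(15.4) = -0.1680, so d_i1 = -5.951 cm.
The intermediate image is 5.951 cm to the left of lens 1 (virtual), which is 67.0 − (-5.951) = 72.95 cm to the left of lens 2, so d_o2 = +72.95 cm.
Lens 2 is diverging, so f₂ = −24.0 cm.
Lens 2: 1/d_i2 = 1/f₂ − 1/d_o2 = 1/(-24.0) − 1/(72.95) = -0.05537, so d_i2 = -18.1 cm.
The final image is virtual, 18.1 cm to the left of lens 2 (overall magnification ≈ 0.096).

18.1 cm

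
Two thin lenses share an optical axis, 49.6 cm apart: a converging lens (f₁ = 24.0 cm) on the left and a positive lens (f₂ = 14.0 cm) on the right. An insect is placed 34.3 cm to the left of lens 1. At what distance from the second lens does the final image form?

9.58 cm

Lens 1: 1/d_i1 = 1/f₁ − 1/d_o1 = 1/(24.0) − 1/(34.3) = 0.01251, so d_i1 = 79.92 cm.
The intermediate image is 79.92 cm to the right of lens 1, which lies 30.32 cm to the right of lens 2 — a virtual object — so d_o2 = −30.32 cm.
Lens 2: 1/d_i2 = 1/f₂ − 1/d_o2 = 1/(14.0) − 1/(-30.32) = 0.1044, so d_i2 = 9.58 cm.
The final image is real, 9.58 cm to the right of lens 2 (overall magnification ≈ -0.74).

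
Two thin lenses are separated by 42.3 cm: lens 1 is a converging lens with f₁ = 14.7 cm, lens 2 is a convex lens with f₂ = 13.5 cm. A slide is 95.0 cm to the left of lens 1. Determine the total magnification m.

Lens 1: 1/d_i1 = 1/(14.7) − 1/(95.0) = 0.05750, so d_i1 = 17.39 cm; m₁ = −d_i1/d_o1 = -0.1831.
d_o2 = 42.3 − (17.39) = 24.91 cm.
Lens 2: 1/d_i2 = 1/(13.5) − 1/(24.91) = 0.03393, so d_i2 = 29.47 cm; m₂ = −d_i2/d_o2 = -1.183.
m = m₁·m₂ = (-0.1831)(-1.183) = +0.217.

m = +0.217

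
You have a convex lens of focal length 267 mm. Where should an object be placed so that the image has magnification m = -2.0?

m = −d_i/d_o ⇒ d_i = −m·d_o.
1/f = 1/d_o + 1/d_i = 1/d_o − 1/(m·d_o) = (1 − 1/m)/d_o, so d_o = f(1 − 1/m) = (267.0)(1 − 1/(-2.0)) = 400 mm.

400 mm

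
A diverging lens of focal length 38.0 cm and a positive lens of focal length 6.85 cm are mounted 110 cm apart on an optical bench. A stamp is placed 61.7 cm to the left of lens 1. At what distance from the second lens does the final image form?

7.22 cm

Lens 1 is diverging, so f₁ = −38.0 cm.
Lens 1: 1/d_i1 = 1/f₁ − 1/d_o1 = 1/(-38.0) − 1/(61.7) = -0.04252, so d_i1 = -23.52 cm.
The intermediate image is 23.52 cm to the left of lens 1 (virtual), which is 110 − (-23.52) = 133.5 cm to the left of lens 2, so d_o2 = +133.5 cm.
Lens 2: 1/d_i2 = 1/f₂ − 1/d_o2 = 1/(6.85) − 1/(133.5) = 0.1385, so d_i2 = 7.22 cm.
The final image is real, 7.22 cm to the right of lens 2 (overall magnification ≈ -0.021).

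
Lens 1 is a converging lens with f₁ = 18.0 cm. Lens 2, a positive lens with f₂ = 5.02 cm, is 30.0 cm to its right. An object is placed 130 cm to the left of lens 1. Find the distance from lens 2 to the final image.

11.2 cm

Lens 1: 1/d_i1 = 1/f₁ − 1/d_o1 = 1/(18.0) − 1/(130) = 0.04786, so d_i1 = 20.89 cm.
The intermediate image is 20.89 cm to the right of lens 1, which is 30.0 − (20.89) = 9.110 cm to the left of lens 2, so d_o2 = +9.110 cm.
Lens 2: 1/d_i2 = 1/f₂ − 1/d_o2 = 1/(5.02) − 1/(9.110) = 0.08943, so d_i2 = 11.2 cm.
The final image is real, 11.2 cm to the right of lens 2 (overall magnification ≈ 0.20).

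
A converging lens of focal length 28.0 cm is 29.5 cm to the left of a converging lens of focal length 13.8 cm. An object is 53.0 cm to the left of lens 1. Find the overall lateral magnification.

m = -0.354

Lens 1: 1/d_i1 = 1/(28.0) − 1/(53.0) = 0.01685, so d_i1 = 59.36 cm; m₁ = −d_i1/d_o1 = -1.120.
d_o2 = 29.5 − (59.36) = -29.86 cm (virtual object).
Lens 2: 1/d_i2 = 1/(13.8) − 1/(-29.86) = 0.1060, so d_i2 = 9.438 cm; m₂ = −d_i2/d_o2 = +0.3161.
m = m₁·m₂ = (-1.120)(+0.3161) = -0.354.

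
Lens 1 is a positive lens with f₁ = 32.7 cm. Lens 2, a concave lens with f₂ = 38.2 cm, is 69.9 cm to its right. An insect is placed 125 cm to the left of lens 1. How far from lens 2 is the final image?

Lens 1: 1/d_i1 = 1/f₁ − 1/d_o1 = 1/(32.7) − 1/(125) = 0.02258, so d_i1 = 44.28 cm.
The intermediate image is 44.28 cm to the right of lens 1, which is 69.9 − (44.28) = 25.62 cm to the left of lens 2, so d_o2 = +25.62 cm.
Lens 2 is diverging, so f₂ = −38.2 cm.
Lens 2: 1/d_i2 = 1/f₂ − 1/d_o2 = 1/(-38.2) − 1/(25.62) = -0.06521, so d_i2 = -15.3 cm.
The final image is virtual, 15.3 cm to the left of lens 2 (overall magnification ≈ -0.21).

15.3 cm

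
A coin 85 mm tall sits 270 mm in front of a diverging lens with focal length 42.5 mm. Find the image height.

For a diverging lens, f = -42.5 mm.
1/d_i = 1/f − 1/d_o = 1/(-42.50) − 1/(270) = -0.02723, so d_i = -36.72 mm.
m = −d_i/d_o = +0.1360.
|h_i| = |m|·h_o = 0.1360 × 85 = 11.6 mm. The image is virtual, upright and reduced, on the same side as the object.

11.6 mm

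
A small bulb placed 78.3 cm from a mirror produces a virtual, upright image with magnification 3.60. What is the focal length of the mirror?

m = −d_i/d_o ⇒ d_i = −m·d_o = −(+3.60)·(78.3) = -281.9 cm.
1/f = 1/d_o + 1/d_i = 1/(78.3) + 1/(-281.9) = 0.009224, so f = 108 cm.
Since f is positive, the mirror is concave.

f = 108 cm (concave)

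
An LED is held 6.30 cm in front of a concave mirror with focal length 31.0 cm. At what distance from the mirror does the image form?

Mirror equation: 1/v = 1/f − 1/u = 1/(31.00) − 1/(6.30) = 0.03226 − 0.1587 = -0.1265, so v = -7.91 cm.
The image is virtual, upright and enlarged, behind the mirror.

7.91 cm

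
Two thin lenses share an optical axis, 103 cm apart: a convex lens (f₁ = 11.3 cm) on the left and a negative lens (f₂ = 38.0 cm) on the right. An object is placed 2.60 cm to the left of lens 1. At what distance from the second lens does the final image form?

28.0 cm

Lens 1: 1/d_i1 = 1/f₁ − 1/d_o1 = 1/(11.3) − 1/(2.60) = -0.2961, so d_i1 = -3.377 cm.
The intermediate image is 3.377 cm to the left of lens 1 (virtual), which is 103 − (-3.377) = 106.4 cm to the left of lens 2, so d_o2 = +106.4 cm.
Lens 2 is diverging, so f₂ = −38.0 cm.
Lens 2: 1/d_i2 = 1/f₂ − 1/d_o2 = 1/(-38.0) − 1/(106.4) = -0.03571, so d_i2 = -28.0 cm.
The final image is virtual, 28.0 cm to the left of lens 2 (overall magnification ≈ 0.34).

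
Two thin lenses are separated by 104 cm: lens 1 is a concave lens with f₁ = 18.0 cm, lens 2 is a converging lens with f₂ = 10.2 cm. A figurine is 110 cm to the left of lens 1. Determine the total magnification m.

f₁ = −18.0 cm (diverging).
Lens 1: 1/d_i1 = 1/(-18.0) − 1/(110) = -0.06465, so d_i1 = -15.47 cm; m₁ = −d_i1/d_o1 = +0.1406.
d_o2 = 104 − (-15.47) = 119.5 cm.
Lens 2: 1/d_i2 = 1/(10.2) − 1/(119.5) = 0.08967, so d_i2 = 11.15 cm; m₂ = −d_i2/d_o2 = -0.09332.
m = m₁·m₂ = (+0.1406)(-0.09332) = -0.0131.

m = -0.0131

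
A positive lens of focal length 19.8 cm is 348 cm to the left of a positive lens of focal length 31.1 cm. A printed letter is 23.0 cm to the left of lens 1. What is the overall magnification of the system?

Lens 1: 1/d_i1 = 1/(19.8) − 1/(23.0) = 0.007027, so d_i1 = 142.3 cm; m₁ = −d_i1/d_o1 = -6.187.
d_o2 = 348 − (142.3) = 205.7 cm.
Lens 2: 1/d_i2 = 1/(31.1) − 1/(205.7) = 0.02729, so d_i2 = 36.64 cm; m₂ = −d_i2/d_o2 = -0.1781.
m = m₁·m₂ = (-6.187)(-0.1781) = +1.10.

m = +1.10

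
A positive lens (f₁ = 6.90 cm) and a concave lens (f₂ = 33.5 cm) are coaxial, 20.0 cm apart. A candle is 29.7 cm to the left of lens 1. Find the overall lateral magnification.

Lens 1: 1/d_i1 = 1/(6.90) − 1/(29.7) = 0.1113, so d_i1 = 8.988 cm; m₁ = −d_i1/d_o1 = -0.3026.
d_o2 = 20.0 − (8.988) = 11.01 cm.
f₂ = −33.5 cm (diverging).
Lens 2: 1/d_i2 = 1/(-33.5) − 1/(11.01) = -0.1207, so d_i2 = -8.287 cm; m₂ = −d_i2/d_o2 = +0.7526.
m = m₁·m₂ = (-0.3026)(+0.7526) = -0.228.

m = -0.228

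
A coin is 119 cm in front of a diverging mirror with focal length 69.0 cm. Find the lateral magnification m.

m = +0.367

For a diverging mirror, f = -69.0 cm.
1/d_i = 1/f − 1/d_o = 1/(-69.00) − 1/(119) = -0.02290, so d_i = -43.68 cm.
m = −d_i/d_o = −(-43.68)/(119) = +0.367.
The image is virtual, upright and reduced, behind the mirror.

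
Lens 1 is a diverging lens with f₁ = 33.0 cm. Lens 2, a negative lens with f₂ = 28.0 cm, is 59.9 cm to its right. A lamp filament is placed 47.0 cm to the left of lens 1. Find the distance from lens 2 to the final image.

Lens 1 is diverging, so f₁ = −33.0 cm.
Lens 1: 1/d_i1 = 1/f₁ − 1/d_o1 = 1/(-33.0) − 1/(47.0) = -0.05158, so d_i1 = -19.39 cm.
The intermediate image is 19.39 cm to the left of lens 1 (virtual), which is 59.9 − (-19.39) = 79.29 cm to the left of lens 2, so d_o2 = +79.29 cm.
Lens 2 is diverging, so f₂ = −28.0 cm.
Lens 2: 1/d_i2 = 1/f₂ − 1/d_o2 = 1/(-28.0) − 1/(79.29) = -0.04833, so d_i2 = -20.7 cm.
The final image is virtual, 20.7 cm to the left of lens 2 (overall magnification ≈ 0.11).

20.7 cm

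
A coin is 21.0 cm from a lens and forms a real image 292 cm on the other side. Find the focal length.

Real image ⇒ d_i = +292 cm.
1/f = 1/d_o + 1/d_i = 1/(21.0) + 1/(292) = 0.05104, so f = 19.6 cm.
Since f is positive, the lens is converging.

f = 19.6 cm (converging)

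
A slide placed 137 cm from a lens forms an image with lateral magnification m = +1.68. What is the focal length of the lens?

f = 338 cm (converging)

m = −d_i/d_o ⇒ d_i = −m·d_o = −(+1.68)·(137) = -230.2 cm.
1/f = 1/d_o + 1/d_i = 1/(137) + 1/(-230.2) = 0.002955, so f = 338 cm.
Since f is positive, the lens is converging.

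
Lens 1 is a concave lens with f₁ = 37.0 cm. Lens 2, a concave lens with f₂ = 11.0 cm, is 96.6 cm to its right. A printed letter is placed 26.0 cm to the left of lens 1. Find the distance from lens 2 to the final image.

10.0 cm

Lens 1 is diverging, so f₁ = −37.0 cm.
Lens 1: 1/d_i1 = 1/f₁ − 1/d_o1 = 1/(-37.0) − 1/(26.0) = -0.06549, so d_i1 = -15.27 cm.
The intermediate image is 15.27 cm to the left of lens 1 (virtual), which is 96.6 − (-15.27) = 111.9 cm to the left of lens 2, so d_o2 = +111.9 cm.
Lens 2 is diverging, so f₂ = −11.0 cm.
Lens 2: 1/d_i2 = 1/f₂ − 1/d_o2 = 1/(-11.0) − 1/(111.9) = -0.09985, so d_i2 = -10.0 cm.
The final image is virtual, 10.0 cm to the left of lens 2 (overall magnification ≈ 0.053).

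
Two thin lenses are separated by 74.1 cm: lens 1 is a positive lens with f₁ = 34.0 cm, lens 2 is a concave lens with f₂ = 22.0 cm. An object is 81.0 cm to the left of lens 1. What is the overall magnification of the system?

m = -0.424

Lens 1: 1/d_i1 = 1/(34.0) − 1/(81.0) = 0.01707, so d_i1 = 58.60 cm; m₁ = −d_i1/d_o1 = -0.7235.
d_o2 = 74.1 − (58.60) = 15.50 cm.
f₂ = −22.0 cm (diverging).
Lens 2: 1/d_i2 = 1/(-22.0) − 1/(15.50) = -0.1100, so d_i2 = -9.093 cm; m₂ = −d_i2/d_o2 = +0.5867.
m = m₁·m₂ = (-0.7235)(+0.5867) = -0.424.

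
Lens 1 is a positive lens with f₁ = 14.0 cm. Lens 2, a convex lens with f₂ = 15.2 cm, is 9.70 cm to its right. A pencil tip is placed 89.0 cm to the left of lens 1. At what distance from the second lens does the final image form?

Lens 1: 1/d_i1 = 1/f₁ − 1/d_o1 = 1/(14.0) − 1/(89.0) = 0.06019, so d_i1 = 16.61 cm.
The intermediate image is 16.61 cm to the right of lens 1, which lies 6.910 cm to the right of lens 2 — a virtual object — so d_o2 = −6.910 cm.
Lens 2: 1/d_i2 = 1/f₂ − 1/d_o2 = 1/(15.2) − 1/(-6.910) = 0.2105, so d_i2 = 4.75 cm.
The final image is real, 4.75 cm to the right of lens 2 (overall magnification ≈ -0.13).

4.75 cm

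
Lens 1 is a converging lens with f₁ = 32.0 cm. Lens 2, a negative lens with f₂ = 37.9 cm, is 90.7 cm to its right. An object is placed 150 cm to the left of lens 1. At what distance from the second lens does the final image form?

Lens 1: 1/d_i1 = 1/f₁ − 1/d_o1 = 1/(32.0) − 1/(150) = 0.02458, so d_i1 = 40.68 cm.
The intermediate image is 40.68 cm to the right of lens 1, which is 90.7 − (40.68) = 50.02 cm to the left of lens 2, so d_o2 = +50.02 cm.
Lens 2 is diverging, so f₂ = −37.9 cm.
Lens 2: 1/d_i2 = 1/f₂ − 1/d_o2 = 1/(-37.9) − 1/(50.02) = -0.04638, so d_i2 = -21.6 cm.
The final image is virtual, 21.6 cm to the left of lens 2 (overall magnification ≈ -0.12).

21.6 cm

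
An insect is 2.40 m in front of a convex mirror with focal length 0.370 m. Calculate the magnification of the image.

m = +0.134

For a convex mirror, f = -0.370 m.
1/d_i = 1/f − 1/d_o = 1/(-0.3700) − 1/(2.40) = -3.119, so d_i = -0.3206 m.
m = −d_i/d_o = −(-0.3206)/(2.40) = +0.134.
The image is virtual, upright and reduced, behind the mirror.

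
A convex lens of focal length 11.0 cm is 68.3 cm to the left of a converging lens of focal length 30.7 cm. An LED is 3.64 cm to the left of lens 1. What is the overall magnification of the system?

m = -1.07

Lens 1: 1/d_i1 = 1/(11.0) − 1/(3.64) = -0.1838, so d_i1 = -5.440 cm; m₁ = −d_i1/d_o1 = +1.495.
d_o2 = 68.3 − (-5.440) = 73.74 cm.
Lens 2: 1/d_i2 = 1/(30.7) − 1/(73.74) = 0.01901, so d_i2 = 52.60 cm; m₂ = −d_i2/d_o2 = -0.7133.
m = m₁·m₂ = (+1.495)(-0.7133) = -1.07.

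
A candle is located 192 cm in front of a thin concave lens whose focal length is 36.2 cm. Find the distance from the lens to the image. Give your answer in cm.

30.5 cm

For a concave lens, f = -36.2 cm.
Thin-lens equation: 1/s_i = 1/f − 1/s_o = 1/(-36.20) − 1/(192) = -0.02762 − 0.005208 = -0.03283, so s_i = -30.5 cm.
The image is virtual, upright and reduced, on the same side as the object.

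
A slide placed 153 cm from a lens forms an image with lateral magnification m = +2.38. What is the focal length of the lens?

m = −d_i/d_o ⇒ d_i = −m·d_o = −(+2.38)·(153) = -364.1 cm.
1/f = 1/d_o + 1/d_i = 1/(153) + 1/(-364.1) = 0.003789, so f = 264 cm.
Since f is positive, the lens is converging.

f = 264 cm (converging)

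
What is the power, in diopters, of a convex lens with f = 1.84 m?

P = +0.543 D

P = 1/f = 1/(1.84 m) = +0.543 D.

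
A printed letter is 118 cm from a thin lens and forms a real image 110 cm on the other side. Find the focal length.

Real image ⇒ d_i = +110 cm.
1/f = 1/d_o + 1/d_i = 1/(118) + 1/(110) = 0.01757, so f = 56.9 cm.
Since f is positive, the thin lens is converging.

f = 56.9 cm (converging)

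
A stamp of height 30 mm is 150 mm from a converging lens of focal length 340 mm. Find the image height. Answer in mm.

1/d_i = 1/f − 1/d_o = 1/(340.0) − 1/(150) = -0.003725, so d_i = -268.4 mm.
m = −d_i/d_o = +1.789.
|h_i| = |m|·h_o = 1.789 × 30 = 53.7 mm. The image is virtual, upright and enlarged, on the same side as the object.

53.7 mm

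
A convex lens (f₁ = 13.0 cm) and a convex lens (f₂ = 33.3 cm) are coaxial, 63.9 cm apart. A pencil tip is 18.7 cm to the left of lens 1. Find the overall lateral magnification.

m = -6.30

Lens 1: 1/d_i1 = 1/(13.0) − 1/(18.7) = 0.02345, so d_i1 = 42.65 cm; m₁ = −d_i1/d_o1 = -2.281.
d_o2 = 63.9 − (42.65) = 21.25 cm.
Lens 2: 1/d_i2 = 1/(33.3) − 1/(21.25) = -0.01703, so d_i2 = -58.72 cm; m₂ = −d_i2/d_o2 = +2.763.
m = m₁·m₂ = (-2.281)(+2.763) = -6.30.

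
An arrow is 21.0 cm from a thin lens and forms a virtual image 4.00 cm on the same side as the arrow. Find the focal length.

Virtual image ⇒ d_i = −4.00 cm.
1/f = 1/d_o + 1/d_i = 1/(21.0) + 1/(-4.00) = -0.2024, so f = -4.94 cm.
Since f is negative, the thin lens is diverging.

f = -4.94 cm (diverging)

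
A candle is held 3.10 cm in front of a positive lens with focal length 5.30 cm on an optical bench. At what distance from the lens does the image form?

7.47 cm

Thin-lens equation: 1/q = 1/f − 1/p = 1/(5.300) − 1/(3.10) = 0.1887 − 0.3226 = -0.1339, so q = -7.47 cm.
The image is virtual, upright and enlarged, on the same side as the object.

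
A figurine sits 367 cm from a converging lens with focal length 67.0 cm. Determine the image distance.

Thin-lens equation: 1/s_i = 1/f − 1/s_o = 1/(67.00) − 1/(367) = 0.01493 − 0.002725 = 0.01220, so s_i = 82.0 cm.
The image is real, inverted and reduced, on the far side of the lens.

82.0 cm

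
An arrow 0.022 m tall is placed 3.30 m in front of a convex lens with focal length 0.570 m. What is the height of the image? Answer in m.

0.00459 m

1/d_i = 1/f − 1/d_o = 1/(0.5700) − 1/(3.30) = 1.451, so d_i = 0.6890 m.
m = −d_i/d_o = -0.2088.
|h_i| = |m|·h_o = 0.2088 × 0.022 = 0.00459 m. The image is real, inverted and reduced, on the far side of the lens.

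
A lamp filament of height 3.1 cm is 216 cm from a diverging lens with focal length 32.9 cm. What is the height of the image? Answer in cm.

For a diverging lens, f = -32.9 cm.
1/d_i = 1/f − 1/d_o = 1/(-32.90) − 1/(216) = -0.03502, so d_i = -28.55 cm.
m = −d_i/d_o = +0.1322.
|h_i| = |m|·h_o = 0.1322 × 3.1 = 0.410 cm. The image is virtual, upright and reduced, on the same side as the object.

0.410 cm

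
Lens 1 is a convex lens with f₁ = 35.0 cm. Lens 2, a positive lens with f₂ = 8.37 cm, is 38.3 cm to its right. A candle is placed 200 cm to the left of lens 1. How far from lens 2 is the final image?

2.76 cm

Lens 1: 1/d_i1 = 1/f₁ − 1/d_o1 = 1/(35.0) − 1/(200) = 0.02357, so d_i1 = 42.42 cm.
The intermediate image is 42.42 cm to the right of lens 1, which lies 4.120 cm to the right of lens 2 — a virtual object — so d_o2 = −4.120 cm.
Lens 2: 1/d_i2 = 1/f₂ − 1/d_o2 = 1/(8.37) − 1/(-4.120) = 0.3622, so d_i2 = 2.76 cm.
The final image is real, 2.76 cm to the right of lens 2 (overall magnification ≈ -0.14).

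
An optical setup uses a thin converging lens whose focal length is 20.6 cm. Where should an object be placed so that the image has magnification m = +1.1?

m = −d_i/d_o ⇒ d_i = −m·d_o.
1/f = 1/d_o + 1/d_i = 1/d_o − 1/(m·d_o) = (1 − 1/m)/d_o, so d_o = f(1 − 1/m) = (20.60)(1 − 1/(+1.1)) = 1.87 cm.

1.87 cm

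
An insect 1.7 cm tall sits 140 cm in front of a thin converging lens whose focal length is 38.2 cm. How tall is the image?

0.638 cm

1/d_i = 1/f − 1/d_o = 1/(38.20) − 1/(140) = 0.01904, so d_i = 52.53 cm.
m = −d_i/d_o = -0.3752.
|h_i| = |m|·h_o = 0.3752 × 1.7 = 0.638 cm. The image is real, inverted and reduced, on the far side of the lens.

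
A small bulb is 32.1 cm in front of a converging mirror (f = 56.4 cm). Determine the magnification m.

m = +2.32

1/d_i = 1/f − 1/d_o = 1/(56.40) − 1/(32.1) = -0.01342, so d_i = -74.50 cm.
m = −d_i/d_o = −(-74.50)/(32.1) = +2.32.
The image is virtual, upright and enlarged, behind the mirror.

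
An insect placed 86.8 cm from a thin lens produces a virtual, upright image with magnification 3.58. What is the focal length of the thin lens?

f = 120 cm (converging)

m = −d_i/d_o ⇒ d_i = −m·d_o = −(+3.58)·(86.8) = -310.7 cm.
1/f = 1/d_o + 1/d_i = 1/(86.8) + 1/(-310.7) = 0.008302, so f = 120 cm.
Since f is positive, the thin lens is converging.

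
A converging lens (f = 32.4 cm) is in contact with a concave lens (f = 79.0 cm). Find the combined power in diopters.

P₁ = 1/f₁ = 1/(0.324 m) = +3.086 D; P₂ = 1/f₂ = 1/(-0.790 m) = -1.266 D.
For thin lenses in contact, P = P₁ + P₂ = (+3.086) + (-1.266) = +1.82 D.

P = +1.82 D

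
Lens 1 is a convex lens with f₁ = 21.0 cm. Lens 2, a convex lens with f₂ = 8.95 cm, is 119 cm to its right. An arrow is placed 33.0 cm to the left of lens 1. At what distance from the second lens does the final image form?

Lens 1: 1/d_i1 = 1/f₁ − 1/d_o1 = 1/(21.0) − 1/(33.0) = 0.01732, so d_i1 = 57.75 cm.
The intermediate image is 57.75 cm to the right of lens 1, which is 119 − (57.75) = 61.25 cm to the left of lens 2, so d_o2 = +61.25 cm.
Lens 2: 1/d_i2 = 1/f₂ − 1/d_o2 = 1/(8.95) − 1/(61.25) = 0.09541, so d_i2 = 10.5 cm.
The final image is real, 10.5 cm to the right of lens 2 (overall magnification ≈ 0.30).

10.5 cm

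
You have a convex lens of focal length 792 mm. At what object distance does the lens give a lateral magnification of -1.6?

m = −d_i/d_o ⇒ d_i = −m·d_o.
1/f = 1/d_o + 1/d_i = 1/d_o − 1/(m·d_o) = (1 − 1/m)/d_o, so d_o = f(1 − 1/m) = (792.0)(1 − 1/(-1.6)) = 1290 mm.

1290 mm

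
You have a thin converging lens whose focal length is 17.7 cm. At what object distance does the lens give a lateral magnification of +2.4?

m = −d_i/d_o ⇒ d_i = −m·d_o.
1/f = 1/d_o + 1/d_i = 1/d_o − 1/(m·d_o) = (1 − 1/m)/d_o, so d_o = f(1 − 1/m) = (17.70)(1 − 1/(+2.4)) = 10.3 cm.

10.3 cm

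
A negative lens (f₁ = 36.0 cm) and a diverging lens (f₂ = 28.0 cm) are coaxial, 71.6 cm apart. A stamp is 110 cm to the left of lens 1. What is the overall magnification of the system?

m = +0.0545

f₁ = −36.0 cm (diverging).
Lens 1: 1/d_i1 = 1/(-36.0) − 1/(110) = -0.03687, so d_i1 = -27.12 cm; m₁ = −d_i1/d_o1 = +0.2465.
d_o2 = 71.6 − (-27.12) = 98.72 cm.
f₂ = −28.0 cm (diverging).
Lens 2: 1/d_i2 = 1/(-28.0) − 1/(98.72) = -0.04584, so d_i2 = -21.81 cm; m₂ = −d_i2/d_o2 = +0.2210.
m = m₁·m₂ = (+0.2465)(+0.2210) = +0.0545.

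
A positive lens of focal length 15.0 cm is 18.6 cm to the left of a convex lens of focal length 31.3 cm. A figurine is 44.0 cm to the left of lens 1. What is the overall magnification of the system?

Lens 1: 1/d_i1 = 1/(15.0) − 1/(44.0) = 0.04394, so d_i1 = 22.76 cm; m₁ = −d_i1/d_o1 = -0.5173.
d_o2 = 18.6 − (22.76) = -4.160 cm (virtual object).
Lens 2: 1/d_i2 = 1/(31.3) − 1/(-4.160) = 0.2723, so d_i2 = 3.672 cm; m₂ = −d_i2/d_o2 = +0.8827.
m = m₁·m₂ = (-0.5173)(+0.8827) = -0.457.

m = -0.457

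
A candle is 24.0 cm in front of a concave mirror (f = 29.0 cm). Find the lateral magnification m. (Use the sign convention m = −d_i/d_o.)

1/d_i = 1/f − 1/d_o = 1/(29.00) − 1/(24.0) = -0.007184, so d_i = -139.2 cm.
m = −d_i/d_o = −(-139.2)/(24.0) = +5.80.
The image is virtual, upright and enlarged, behind the mirror.

m = +5.80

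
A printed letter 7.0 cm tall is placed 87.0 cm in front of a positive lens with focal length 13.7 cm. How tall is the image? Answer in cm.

1/d_i = 1/f − 1/d_o = 1/(13.70) − 1/(87.0) = 0.06150, so d_i = 16.26 cm.
m = −d_i/d_o = -0.1869.
|h_i| = |m|·h_o = 0.1869 × 7.0 = 1.31 cm. The image is real, inverted and reduced, on the far side of the lens.

1.31 cm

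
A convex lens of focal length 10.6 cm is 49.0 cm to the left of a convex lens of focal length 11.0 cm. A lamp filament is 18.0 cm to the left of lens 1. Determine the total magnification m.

Lens 1: 1/d_i1 = 1/(10.6) − 1/(18.0) = 0.03878, so d_i1 = 25.78 cm; m₁ = −d_i1/d_o1 = -1.432.
d_o2 = 49.0 − (25.78) = 23.22 cm.
Lens 2: 1/d_i2 = 1/(11.0) − 1/(23.22) = 0.04784, so d_i2 = 20.90 cm; m₂ = −d_i2/d_o2 = -0.9002.
m = m₁·m₂ = (-1.432)(-0.9002) = +1.29.

m = +1.29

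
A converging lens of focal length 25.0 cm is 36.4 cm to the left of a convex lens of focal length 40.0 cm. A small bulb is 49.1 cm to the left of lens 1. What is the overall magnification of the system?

m = -0.761

Lens 1: 1/d_i1 = 1/(25.0) − 1/(49.1) = 0.01963, so d_i1 = 50.93 cm; m₁ = −d_i1/d_o1 = -1.037.
d_o2 = 36.4 − (50.93) = -14.53 cm (virtual object).
Lens 2: 1/d_i2 = 1/(40.0) − 1/(-14.53) = 0.09382, so d_i2 = 10.66 cm; m₂ = −d_i2/d_o2 = +0.7335.
m = m₁·m₂ = (-1.037)(+0.7335) = -0.761.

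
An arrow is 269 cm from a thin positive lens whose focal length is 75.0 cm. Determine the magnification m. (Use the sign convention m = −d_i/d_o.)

m = -0.387

1/d_i = 1/f − 1/d_o = 1/(75.00) − 1/(269) = 0.009616, so d_i = 104.0 cm.
m = −d_i/d_o = −(104.0)/(269) = -0.387.
The image is real, inverted and reduced, on the far side of the lens.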